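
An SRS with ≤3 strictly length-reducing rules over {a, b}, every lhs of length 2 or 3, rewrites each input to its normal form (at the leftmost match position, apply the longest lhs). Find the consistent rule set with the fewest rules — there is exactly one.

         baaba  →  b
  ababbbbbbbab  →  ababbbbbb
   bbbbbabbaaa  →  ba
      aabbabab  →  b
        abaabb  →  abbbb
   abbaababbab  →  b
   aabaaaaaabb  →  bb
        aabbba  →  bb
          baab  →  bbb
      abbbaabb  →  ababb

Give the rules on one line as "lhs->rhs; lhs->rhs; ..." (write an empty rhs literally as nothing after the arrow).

  | baaba => bbba => b
  | ababbbbbbbab => ababbbbbb
  | bbbbbabbaaa => bbbbbaaa => bbbaa => ba
  | aabbabab => bbbabab => bbab => b

aa->b; bba->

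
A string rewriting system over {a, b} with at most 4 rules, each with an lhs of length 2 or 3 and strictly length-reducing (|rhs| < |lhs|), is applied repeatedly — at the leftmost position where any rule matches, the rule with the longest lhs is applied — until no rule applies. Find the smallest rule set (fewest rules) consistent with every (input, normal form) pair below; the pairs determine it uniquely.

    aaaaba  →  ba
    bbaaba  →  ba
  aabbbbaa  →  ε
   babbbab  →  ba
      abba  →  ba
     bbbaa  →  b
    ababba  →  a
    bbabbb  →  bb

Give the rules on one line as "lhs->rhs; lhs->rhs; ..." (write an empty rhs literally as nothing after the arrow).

  | aaaaba => aaba => ba
  | bbaaba => aaba => ba
  | aabbbbaa => bbbbaa => bbaa => aa => ε
  | babbbab => bbbab => bab => ba

aa->; ab->a; abb->b; bba->a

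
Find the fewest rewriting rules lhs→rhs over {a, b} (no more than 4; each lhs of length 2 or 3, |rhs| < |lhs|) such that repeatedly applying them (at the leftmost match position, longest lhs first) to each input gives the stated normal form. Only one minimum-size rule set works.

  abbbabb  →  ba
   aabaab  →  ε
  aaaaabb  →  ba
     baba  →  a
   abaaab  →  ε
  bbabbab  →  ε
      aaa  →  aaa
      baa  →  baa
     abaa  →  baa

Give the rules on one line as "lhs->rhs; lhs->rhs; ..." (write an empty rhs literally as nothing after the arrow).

  | abbbabb => bababb => bbabb => abb => ba
  | aabaab => abaab => baab => bab => bb => ε
  | aaaaabb => aaaaba => aaaba => aaba => aba => ba
  | baba => bba => a

ab->b; abb->ba; bb->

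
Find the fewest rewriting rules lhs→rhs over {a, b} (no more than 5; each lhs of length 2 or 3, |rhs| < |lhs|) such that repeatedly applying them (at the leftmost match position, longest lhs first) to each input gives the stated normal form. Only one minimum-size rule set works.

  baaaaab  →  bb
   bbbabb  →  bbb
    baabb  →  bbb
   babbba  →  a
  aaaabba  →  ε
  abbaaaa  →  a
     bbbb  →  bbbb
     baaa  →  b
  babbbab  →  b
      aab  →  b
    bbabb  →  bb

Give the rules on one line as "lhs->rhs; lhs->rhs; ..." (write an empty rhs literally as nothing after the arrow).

aa->; ab->b; ba->b; bba->aa

  | baaaaab => baaaab => baaab => baab => bab => bb
  | bbbabb => baabb => babb => bbb
  | baabb => babb => bbb
  | babbba => bbbba => bbaa => aaa => a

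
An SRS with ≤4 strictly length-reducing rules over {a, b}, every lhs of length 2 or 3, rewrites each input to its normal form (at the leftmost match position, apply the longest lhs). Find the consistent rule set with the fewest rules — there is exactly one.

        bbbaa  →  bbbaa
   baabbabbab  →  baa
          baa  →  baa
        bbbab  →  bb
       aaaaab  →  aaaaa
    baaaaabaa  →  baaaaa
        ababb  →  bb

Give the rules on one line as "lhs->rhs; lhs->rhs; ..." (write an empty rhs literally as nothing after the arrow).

ab->a; aba->; abb->; bab->

  | bbbaa
  | baabbabbab => baabbab => baab => baa
  | baa
  | bbbab => bb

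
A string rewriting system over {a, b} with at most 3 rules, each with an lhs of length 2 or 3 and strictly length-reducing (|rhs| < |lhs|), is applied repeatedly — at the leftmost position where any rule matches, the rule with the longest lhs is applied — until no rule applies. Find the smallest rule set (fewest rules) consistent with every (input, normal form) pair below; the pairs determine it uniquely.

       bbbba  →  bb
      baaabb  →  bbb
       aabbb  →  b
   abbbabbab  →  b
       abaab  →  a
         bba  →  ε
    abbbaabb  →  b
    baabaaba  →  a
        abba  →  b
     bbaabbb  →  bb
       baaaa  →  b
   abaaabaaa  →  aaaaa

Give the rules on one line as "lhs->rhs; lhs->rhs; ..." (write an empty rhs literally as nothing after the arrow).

  | bbbba => bb
  | baaabb => baabb => babb => bbb
  | aabbb => abb => b
  | abbbabbab => bbabbab => bbab => b

ab->; ba->b; bba->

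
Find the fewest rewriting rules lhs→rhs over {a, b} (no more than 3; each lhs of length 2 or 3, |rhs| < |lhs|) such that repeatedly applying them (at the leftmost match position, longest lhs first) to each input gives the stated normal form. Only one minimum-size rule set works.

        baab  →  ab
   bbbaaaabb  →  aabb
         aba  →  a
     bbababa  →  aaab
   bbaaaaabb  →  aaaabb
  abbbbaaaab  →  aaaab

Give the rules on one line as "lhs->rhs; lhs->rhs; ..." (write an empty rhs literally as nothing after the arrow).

  | baab => ab
  | bbbaaaabb => babaaabb => baaabb => aabb
  | aba => a
  | bbababa => abbaba => aabba => aaab

ba->; bba->ab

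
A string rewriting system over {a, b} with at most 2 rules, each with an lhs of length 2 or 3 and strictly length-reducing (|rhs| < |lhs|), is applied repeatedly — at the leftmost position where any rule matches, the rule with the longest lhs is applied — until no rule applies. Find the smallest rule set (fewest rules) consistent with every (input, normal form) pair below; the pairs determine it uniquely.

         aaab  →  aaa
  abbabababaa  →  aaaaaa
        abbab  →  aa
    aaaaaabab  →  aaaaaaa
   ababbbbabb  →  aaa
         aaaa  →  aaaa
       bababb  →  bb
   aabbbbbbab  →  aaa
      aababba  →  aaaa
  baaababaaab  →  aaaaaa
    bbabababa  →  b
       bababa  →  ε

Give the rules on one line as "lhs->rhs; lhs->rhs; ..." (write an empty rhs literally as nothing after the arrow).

  | aaab => aaa
  | abbabababaa => ababababaa => aabababaa => aaababaa => aaaabaa => aaaaaa
  | abbab => abab => aab => aa
  | aaaaaabab => aaaaaaab => aaaaaaa

ab->a; ba->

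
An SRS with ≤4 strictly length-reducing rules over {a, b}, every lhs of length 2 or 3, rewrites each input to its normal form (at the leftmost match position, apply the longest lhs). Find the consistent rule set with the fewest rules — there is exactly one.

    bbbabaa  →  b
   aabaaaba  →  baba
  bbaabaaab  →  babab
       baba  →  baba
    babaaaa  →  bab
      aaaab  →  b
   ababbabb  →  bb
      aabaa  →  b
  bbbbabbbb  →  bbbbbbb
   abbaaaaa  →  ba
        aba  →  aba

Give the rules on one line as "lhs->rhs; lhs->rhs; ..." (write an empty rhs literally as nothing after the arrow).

  | bbbabaa => bbbaa => bba => b
  | aabaaaba => baaaba => baba
  | bbaabaaab => babaaab => babab
  | baba

aa->; abb->b; bba->b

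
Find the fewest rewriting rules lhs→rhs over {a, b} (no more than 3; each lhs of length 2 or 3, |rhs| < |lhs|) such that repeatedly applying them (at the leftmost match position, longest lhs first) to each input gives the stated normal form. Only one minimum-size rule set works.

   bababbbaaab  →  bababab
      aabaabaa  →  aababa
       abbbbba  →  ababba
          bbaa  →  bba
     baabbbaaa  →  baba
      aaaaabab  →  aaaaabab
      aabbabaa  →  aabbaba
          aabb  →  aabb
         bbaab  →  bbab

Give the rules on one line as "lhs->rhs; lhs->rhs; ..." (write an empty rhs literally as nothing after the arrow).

baa->ba; bbb->ba

  | bababbbaaab => bababaaaab => bababaaab => bababaab => bababab
  | aabaabaa => aababaa => aababa
  | abbbbba => ababba
  | bbaa => bba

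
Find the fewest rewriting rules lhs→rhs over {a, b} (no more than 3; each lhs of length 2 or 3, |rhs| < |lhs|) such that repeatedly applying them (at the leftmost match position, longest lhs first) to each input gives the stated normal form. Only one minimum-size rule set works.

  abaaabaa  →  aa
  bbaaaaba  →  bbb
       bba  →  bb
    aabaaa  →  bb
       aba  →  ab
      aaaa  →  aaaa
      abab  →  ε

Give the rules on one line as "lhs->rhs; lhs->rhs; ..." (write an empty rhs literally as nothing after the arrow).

  | abaaabaa => abaabaa => ababaa => abbaa => aa
  | bbaaaaba => bbaaaba => bbaaba => bbaba => bbba => bbb
  | bba => bb
  | aabaaa => bbaaa => bbaa => bba => bb

aab->bb; abb->; ba->b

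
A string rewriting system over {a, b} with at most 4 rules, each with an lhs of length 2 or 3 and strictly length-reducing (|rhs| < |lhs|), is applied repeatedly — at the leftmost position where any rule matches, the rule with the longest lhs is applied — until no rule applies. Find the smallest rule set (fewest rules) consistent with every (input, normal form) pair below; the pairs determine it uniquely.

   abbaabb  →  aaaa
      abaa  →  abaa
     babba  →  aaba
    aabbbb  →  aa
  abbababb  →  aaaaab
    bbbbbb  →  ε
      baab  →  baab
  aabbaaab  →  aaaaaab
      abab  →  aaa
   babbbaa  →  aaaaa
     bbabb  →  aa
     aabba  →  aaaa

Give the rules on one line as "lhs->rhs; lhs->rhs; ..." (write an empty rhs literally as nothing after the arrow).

  | abbaabb => aaaabb => aaaa
  | abaa
  | babba => aaba
  | aabbbb => aabb => aa

bab->aa; bb->; bba->aa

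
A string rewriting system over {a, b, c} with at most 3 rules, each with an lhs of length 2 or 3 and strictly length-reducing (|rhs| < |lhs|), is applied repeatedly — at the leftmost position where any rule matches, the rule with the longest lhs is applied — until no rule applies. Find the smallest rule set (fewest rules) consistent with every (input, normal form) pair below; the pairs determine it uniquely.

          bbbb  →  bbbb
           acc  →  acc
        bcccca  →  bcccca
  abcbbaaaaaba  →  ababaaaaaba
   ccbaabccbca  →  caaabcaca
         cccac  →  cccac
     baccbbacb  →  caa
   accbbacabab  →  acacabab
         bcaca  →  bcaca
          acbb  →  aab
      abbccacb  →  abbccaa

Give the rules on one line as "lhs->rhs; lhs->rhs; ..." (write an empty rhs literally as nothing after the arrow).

  | bbbb
  | acc
  | bcccca
  | abcbbaaaaaba => ababaaaaaba

bac->c; cb->a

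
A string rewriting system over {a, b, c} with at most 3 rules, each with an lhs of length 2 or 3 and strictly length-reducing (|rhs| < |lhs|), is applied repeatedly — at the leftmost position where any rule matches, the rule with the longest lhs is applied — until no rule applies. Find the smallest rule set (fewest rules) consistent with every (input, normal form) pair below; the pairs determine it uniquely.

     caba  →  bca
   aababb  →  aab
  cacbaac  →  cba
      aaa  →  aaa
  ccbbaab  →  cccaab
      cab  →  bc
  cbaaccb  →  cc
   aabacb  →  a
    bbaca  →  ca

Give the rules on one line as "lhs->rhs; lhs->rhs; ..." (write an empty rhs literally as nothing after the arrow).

ac->; bb->c; cab->bc

  | caba => bca
  | aababb => aabac => aab
  | cacbaac => cbaac => cba
  | aaa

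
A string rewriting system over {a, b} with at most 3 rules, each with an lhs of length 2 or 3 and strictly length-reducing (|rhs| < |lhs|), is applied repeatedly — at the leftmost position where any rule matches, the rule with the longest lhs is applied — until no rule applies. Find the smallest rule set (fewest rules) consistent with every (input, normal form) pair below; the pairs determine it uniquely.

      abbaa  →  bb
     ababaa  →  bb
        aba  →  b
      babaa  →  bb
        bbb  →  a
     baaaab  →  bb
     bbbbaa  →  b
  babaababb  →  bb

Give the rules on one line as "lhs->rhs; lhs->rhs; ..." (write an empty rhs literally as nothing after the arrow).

  | abbaa => bbaa => bba => bb
  | ababaa => babaa => bbaa => bba => bb
  | aba => ba => b
  | babaa => bbaa => bba => bb

ab->b; ba->b; bbb->a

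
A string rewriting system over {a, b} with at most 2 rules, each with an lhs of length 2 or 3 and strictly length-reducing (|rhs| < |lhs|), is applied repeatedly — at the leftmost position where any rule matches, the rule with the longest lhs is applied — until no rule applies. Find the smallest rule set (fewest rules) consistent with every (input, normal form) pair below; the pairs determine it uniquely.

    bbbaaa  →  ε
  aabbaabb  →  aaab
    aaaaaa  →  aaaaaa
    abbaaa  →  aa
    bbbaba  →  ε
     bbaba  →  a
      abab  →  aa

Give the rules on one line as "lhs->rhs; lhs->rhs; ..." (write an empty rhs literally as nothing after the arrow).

ba->; bab->a

  | bbbaaa => bbaa => ba => ε
  | aabbaabb => aababb => aaab
  | aaaaaa
  | abbaaa => abaa => aa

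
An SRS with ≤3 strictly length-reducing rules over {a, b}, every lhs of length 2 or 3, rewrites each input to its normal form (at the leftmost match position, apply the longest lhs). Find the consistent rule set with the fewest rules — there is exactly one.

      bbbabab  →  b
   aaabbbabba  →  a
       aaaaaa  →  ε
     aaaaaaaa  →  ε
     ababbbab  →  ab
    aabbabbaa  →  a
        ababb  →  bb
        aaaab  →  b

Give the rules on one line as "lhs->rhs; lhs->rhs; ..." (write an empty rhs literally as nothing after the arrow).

  | bbbabab => bbabab => babab => abab => aab => b
  | aaabbbabba => abbbabba => abbabba => ababba => aabba => bba => ba => a
  | aaaaaa => aaaa => aa => ε
  | aaaaaaaa => aaaaaa => aaaa => aa => ε

aa->; ba->a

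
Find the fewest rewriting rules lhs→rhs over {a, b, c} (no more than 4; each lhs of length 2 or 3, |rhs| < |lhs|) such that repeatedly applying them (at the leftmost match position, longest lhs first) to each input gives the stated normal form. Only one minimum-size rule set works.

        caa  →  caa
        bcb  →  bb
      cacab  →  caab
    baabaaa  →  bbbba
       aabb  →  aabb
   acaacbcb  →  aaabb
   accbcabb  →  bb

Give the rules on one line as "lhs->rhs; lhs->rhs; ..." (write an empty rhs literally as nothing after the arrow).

aba->; ac->a; baa->bb; bc->b

  | caa
  | bcb => bb
  | cacab => caab
  | baabaaa => bbbaaa => bbbba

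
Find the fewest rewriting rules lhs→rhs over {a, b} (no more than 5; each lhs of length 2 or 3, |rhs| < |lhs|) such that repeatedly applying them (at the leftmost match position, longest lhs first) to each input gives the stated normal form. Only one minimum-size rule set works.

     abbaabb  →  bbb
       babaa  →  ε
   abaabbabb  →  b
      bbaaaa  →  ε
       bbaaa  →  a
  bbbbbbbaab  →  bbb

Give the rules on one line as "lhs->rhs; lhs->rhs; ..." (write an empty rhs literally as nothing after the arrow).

aa->; aba->b; ba->; bab->aa

  | abbaabb => ababb => bbb
  | babaa => aaaa => aa => ε
  | abaabbabb => babbabb => aababb => babb => aab => b
  | bbaaaa => baaa => aa => ε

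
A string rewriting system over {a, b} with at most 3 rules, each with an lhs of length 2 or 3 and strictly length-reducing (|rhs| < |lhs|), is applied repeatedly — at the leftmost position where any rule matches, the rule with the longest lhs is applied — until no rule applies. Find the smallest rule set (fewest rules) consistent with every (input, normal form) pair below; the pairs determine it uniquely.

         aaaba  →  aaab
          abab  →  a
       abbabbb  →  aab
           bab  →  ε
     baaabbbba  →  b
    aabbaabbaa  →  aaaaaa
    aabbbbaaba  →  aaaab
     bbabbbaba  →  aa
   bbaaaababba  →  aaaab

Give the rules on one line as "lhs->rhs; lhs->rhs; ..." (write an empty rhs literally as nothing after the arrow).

  | aaaba => aaab
  | abab => abb => a
  | abbabbb => aabbb => aab
  | bab => bb => ε

ba->b; bb->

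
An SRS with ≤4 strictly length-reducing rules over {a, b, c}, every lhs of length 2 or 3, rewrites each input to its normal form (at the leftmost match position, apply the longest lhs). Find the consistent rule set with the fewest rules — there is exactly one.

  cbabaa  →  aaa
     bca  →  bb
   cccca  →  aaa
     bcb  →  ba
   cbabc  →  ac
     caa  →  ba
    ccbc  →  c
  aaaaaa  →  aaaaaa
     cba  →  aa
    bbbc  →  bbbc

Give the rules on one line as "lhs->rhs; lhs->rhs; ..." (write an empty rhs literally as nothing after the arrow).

ab->; ca->b; cb->a; cc->a

  | cbabaa => aabaa => aaa
  | bca => bb
  | cccca => acca => aaa
  | bcb => ba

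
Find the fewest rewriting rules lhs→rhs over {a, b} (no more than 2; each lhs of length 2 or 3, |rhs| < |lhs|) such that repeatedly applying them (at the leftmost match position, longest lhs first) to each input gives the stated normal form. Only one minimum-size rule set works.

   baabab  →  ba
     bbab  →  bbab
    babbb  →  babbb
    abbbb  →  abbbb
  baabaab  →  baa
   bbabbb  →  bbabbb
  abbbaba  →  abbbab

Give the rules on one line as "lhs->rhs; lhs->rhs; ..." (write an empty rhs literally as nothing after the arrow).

  | baabab => baab => ba
  | bbab
  | babbb
  | abbbb

aab->a; aba->ab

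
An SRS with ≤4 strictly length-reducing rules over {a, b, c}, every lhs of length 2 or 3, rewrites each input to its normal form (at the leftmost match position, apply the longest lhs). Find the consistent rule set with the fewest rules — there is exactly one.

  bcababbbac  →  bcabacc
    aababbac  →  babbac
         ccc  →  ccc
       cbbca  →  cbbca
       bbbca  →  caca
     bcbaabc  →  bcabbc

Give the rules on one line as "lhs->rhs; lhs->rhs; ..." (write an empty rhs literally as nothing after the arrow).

aa->; baa->ab; bbb->ca

  | bcababbbac => bcabacaac => bcabacc
  | aababbac => babbac
  | ccc
  | cbbca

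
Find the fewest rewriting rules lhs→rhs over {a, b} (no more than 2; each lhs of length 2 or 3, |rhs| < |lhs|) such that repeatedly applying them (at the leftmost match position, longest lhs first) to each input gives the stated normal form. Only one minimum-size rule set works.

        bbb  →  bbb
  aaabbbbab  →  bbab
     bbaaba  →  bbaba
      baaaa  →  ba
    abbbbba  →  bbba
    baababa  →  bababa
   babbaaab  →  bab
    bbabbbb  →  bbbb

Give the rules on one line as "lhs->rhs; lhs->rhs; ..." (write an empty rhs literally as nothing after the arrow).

  | bbb
  | aaabbbbab => aabbbbab => abbbbab => bbab
  | bbaaba => bbaba
  | baaaa => baaa => baa => ba

aa->a; abb->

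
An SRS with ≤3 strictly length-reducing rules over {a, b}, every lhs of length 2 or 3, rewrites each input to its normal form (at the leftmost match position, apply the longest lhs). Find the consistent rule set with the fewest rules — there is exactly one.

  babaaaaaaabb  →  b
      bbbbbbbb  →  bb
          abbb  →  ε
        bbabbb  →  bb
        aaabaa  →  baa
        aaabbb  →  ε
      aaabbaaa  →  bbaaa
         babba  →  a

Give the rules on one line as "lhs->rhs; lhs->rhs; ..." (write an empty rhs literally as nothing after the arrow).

  | babaaaaaaabb => bbaaaaaaabb => bbaaaaaabb => bbaaaaabb => bbaaaabb => bbaaabb => bbaabb => bbabb => bbbb => b
  | bbbbbbbb => bbbbb => bb
  | abbb => bbb => ε
  | bbabbb => bbbbb => bb

ab->b; bbb->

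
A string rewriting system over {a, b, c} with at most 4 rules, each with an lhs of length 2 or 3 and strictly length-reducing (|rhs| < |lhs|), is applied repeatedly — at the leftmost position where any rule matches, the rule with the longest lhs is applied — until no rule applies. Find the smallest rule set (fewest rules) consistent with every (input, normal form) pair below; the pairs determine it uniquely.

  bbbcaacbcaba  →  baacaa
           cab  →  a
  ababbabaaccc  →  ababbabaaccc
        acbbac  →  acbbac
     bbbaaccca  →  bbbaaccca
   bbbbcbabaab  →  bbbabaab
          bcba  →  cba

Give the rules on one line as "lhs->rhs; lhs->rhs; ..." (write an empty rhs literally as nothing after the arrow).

bbc->; bc->c; cab->a

  | bbbcaacbcaba => baacbcaba => baaccaba => baacaa
  | cab => a
  | ababbabaaccc
  | acbbac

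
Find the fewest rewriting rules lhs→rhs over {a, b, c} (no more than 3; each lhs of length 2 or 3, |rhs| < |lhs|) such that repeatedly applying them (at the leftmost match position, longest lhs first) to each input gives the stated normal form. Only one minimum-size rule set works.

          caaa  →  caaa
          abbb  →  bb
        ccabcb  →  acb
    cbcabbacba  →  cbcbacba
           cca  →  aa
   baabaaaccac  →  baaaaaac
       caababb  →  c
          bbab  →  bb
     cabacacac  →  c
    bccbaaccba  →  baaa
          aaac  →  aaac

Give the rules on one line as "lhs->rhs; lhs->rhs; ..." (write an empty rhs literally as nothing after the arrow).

ab->; cac->c; cc->a

  | caaa
  | abbb => bb
  | ccabcb => aabcb => acb
  | cbcabbacba => cbcbacba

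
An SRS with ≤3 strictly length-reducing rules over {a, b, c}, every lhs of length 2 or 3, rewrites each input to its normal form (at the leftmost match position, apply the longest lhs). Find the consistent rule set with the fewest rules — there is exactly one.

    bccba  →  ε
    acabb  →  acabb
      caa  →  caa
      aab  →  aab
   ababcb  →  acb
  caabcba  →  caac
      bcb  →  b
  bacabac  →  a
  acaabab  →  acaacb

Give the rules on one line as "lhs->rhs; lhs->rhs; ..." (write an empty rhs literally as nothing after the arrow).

ba->c; bc->; cc->

  | bccba => cba => cc => ε
  | acabb
  | caa
  | aab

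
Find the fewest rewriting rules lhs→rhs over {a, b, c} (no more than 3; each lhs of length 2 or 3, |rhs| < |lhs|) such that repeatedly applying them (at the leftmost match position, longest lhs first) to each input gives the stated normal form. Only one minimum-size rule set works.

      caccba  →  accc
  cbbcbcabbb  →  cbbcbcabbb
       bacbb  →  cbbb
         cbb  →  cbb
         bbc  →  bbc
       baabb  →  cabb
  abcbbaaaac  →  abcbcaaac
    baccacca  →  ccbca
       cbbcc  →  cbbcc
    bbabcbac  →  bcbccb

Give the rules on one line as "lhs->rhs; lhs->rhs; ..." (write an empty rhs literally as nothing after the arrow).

  | caccba => accba => accc
  | cbbcbcabbb
  | bacbb => cbbb
  | cbb

ba->c; bac->cb; cac->ac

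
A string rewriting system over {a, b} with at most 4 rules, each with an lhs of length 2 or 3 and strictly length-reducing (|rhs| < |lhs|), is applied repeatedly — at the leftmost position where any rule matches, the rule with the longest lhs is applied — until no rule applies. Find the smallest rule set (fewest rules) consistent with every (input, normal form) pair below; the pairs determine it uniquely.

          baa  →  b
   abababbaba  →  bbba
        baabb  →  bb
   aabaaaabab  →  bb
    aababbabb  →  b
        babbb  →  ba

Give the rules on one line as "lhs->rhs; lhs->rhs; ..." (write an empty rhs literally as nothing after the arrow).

  | baa => b
  | abababbaba => bababbaba => bbabbaba => bbaaaba => bbaba => bbba
  | baabb => bab => bb
  | aabaaaabab => aaaaabab => aaabab => abab => bab => bb

aa->; aab->a; ab->b; abb->aa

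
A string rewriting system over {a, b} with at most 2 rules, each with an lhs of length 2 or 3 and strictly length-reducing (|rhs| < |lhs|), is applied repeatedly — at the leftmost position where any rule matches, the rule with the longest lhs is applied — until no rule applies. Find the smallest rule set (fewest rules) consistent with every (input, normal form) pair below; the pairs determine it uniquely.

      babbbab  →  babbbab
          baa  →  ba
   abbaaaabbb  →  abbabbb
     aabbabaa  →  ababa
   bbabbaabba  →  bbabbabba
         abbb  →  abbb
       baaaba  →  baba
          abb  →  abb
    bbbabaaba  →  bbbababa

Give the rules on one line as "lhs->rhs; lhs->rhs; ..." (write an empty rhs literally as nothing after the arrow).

  | babbbab
  | baa => ba
  | abbaaaabbb => abbaaabbb => abbaabbb => abbabbb
  | aabbabaa => ababaa => ababa

aab->a; baa->ba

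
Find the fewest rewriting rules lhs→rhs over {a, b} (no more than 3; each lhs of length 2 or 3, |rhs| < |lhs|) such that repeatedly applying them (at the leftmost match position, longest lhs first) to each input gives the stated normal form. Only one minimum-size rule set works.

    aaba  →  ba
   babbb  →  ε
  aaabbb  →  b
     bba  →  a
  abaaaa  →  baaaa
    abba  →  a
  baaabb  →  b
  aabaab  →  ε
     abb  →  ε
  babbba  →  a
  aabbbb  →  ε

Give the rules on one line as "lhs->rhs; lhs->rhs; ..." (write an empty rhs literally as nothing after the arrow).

  | aaba => aba => ba
  | babbb => bbbb => bb => ε
  | aaabbb => aabbb => abbb => bbb => b
  | bba => a

ab->b; bb->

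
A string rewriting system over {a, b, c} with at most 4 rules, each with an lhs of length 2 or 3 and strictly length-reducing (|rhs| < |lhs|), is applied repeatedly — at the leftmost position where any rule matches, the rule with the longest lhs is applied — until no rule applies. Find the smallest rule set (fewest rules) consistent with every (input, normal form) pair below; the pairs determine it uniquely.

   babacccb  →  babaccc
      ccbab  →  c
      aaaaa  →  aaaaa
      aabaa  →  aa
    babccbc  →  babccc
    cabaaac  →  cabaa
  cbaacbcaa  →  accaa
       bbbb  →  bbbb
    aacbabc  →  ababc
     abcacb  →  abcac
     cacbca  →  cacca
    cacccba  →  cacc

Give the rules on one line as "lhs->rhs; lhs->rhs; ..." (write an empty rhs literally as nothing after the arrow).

  | babacccb => babaccc
  | ccbab => cb => c
  | aaaaa
  | aabaa => aa

aab->; aac->a; cb->c; cba->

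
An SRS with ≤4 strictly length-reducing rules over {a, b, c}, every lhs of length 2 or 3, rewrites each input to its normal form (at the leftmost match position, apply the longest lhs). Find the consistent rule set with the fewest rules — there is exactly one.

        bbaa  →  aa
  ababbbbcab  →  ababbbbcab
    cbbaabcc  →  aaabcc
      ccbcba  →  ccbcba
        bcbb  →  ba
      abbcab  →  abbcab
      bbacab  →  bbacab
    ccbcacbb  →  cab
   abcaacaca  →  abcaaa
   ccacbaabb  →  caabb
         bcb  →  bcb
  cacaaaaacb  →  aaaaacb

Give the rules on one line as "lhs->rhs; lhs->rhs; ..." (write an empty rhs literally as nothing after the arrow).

  | bbaa => baa => aa
  | ababbbbcab
  | cbbaabcc => aaabcc
  | ccbcba

baa->aa; cac->; cbb->a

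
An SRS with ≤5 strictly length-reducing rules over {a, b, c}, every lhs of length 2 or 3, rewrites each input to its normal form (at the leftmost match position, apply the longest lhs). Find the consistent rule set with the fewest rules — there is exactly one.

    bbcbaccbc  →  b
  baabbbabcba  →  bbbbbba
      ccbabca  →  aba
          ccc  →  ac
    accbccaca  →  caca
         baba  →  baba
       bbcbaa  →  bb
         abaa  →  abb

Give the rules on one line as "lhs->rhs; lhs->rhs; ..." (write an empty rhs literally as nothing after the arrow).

aa->b; abc->; bbc->; cc->a

  | bbcbaccbc => baccbc => baabc => bbbc => b
  | baabbbabcba => bbbbbabcba => bbbbbba
  | ccbabca => ababca => aba
  | ccc => ac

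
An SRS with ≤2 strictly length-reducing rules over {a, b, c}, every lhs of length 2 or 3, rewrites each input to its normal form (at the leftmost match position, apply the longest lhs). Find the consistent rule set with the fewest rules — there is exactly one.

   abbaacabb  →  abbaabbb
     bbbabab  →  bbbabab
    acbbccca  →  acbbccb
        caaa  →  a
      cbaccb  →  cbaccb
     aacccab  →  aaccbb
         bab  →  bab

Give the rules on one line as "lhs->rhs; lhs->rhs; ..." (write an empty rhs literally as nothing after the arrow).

  | abbaacabb => abbaabbb
  | bbbabab
  | acbbccca => acbbccb
  | caaa => a

ca->b; caa->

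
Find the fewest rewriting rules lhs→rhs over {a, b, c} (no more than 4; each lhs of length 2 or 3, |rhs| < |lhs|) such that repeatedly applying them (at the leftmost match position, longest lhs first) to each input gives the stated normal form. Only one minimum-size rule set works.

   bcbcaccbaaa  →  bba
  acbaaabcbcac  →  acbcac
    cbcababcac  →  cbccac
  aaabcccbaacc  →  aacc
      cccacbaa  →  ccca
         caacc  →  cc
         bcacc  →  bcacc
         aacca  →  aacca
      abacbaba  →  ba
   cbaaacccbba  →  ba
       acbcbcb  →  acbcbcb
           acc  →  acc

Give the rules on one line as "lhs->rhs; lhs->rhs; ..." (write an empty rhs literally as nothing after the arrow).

ab->; caa->; cba->b; ccb->

  | bcbcaccbaaa => bcbcaaaa => bcbaa => bba
  | acbaaabcbcac => abaabcbcac => aabcbcac => acbcac
  | cbcababcac => cbcabcac => cbccac
  | aaabcccbaacc => aacccbaacc => aacaacc => aacc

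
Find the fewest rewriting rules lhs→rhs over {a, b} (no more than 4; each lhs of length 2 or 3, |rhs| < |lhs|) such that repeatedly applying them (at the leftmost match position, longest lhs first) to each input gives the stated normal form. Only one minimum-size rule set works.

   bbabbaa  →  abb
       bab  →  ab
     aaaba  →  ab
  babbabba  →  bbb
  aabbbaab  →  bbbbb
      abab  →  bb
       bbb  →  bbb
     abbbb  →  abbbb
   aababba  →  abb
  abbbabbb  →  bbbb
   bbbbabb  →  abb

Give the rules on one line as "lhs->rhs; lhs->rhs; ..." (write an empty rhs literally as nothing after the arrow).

  | bbabbaa => babbaa => abbaa => abb
  | bab => ab
  | aaaba => baba => aba => ab
  | babbabba => abbabba => ababba => aabba => bbba => bbb

aa->b; ba->b; baa->b; bab->ab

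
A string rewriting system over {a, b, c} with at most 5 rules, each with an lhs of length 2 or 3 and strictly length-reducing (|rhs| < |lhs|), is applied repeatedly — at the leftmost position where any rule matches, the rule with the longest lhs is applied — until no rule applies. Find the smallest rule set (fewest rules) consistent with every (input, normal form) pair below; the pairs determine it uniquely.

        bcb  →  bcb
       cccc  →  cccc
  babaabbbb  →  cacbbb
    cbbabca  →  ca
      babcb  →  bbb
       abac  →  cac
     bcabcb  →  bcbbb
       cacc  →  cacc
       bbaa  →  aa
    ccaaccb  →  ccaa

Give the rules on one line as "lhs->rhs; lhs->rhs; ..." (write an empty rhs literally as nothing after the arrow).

  | bcb
  | cccc
  | babaabbbb => abaabbbb => caabbbb => cacbbb
  | cbbabca => cbabca => cabca => cbba => cba => ca

ab->c; abc->bb; ba->a; ccb->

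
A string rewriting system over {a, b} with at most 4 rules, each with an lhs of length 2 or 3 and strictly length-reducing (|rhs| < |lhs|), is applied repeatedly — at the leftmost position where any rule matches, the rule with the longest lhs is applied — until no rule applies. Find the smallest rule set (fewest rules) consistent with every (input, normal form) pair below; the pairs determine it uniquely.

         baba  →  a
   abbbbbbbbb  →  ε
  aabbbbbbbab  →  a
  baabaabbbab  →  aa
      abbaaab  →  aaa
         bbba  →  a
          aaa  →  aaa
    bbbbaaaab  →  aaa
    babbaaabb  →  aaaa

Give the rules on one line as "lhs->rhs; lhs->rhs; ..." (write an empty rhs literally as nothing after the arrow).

  | baba => aba => a
  | abbbbbbbbb => abbbbbbb => abbbbb => abbb => ab => ε
  | aabbbbbbbab => aabbbbbab => aabbbab => aabab => aab => a
  | baabaabbbab => aabaabbbab => aaabbbab => aaabab => aaab => aa

ab->; abb->a; ba->a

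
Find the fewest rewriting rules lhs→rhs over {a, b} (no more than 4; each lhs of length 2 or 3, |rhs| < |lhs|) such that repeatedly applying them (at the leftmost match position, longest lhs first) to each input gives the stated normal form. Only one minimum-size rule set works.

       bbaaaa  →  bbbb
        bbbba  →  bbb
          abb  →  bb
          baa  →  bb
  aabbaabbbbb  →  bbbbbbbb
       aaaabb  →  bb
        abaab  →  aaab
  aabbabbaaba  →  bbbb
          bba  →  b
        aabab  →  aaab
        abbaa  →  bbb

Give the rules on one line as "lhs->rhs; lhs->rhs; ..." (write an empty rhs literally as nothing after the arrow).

aba->aa; abb->bb; ba->; baa->bb

  | bbaaaa => bbbaa => bbbb
  | bbbba => bbb
  | abb => bb
  | baa => bb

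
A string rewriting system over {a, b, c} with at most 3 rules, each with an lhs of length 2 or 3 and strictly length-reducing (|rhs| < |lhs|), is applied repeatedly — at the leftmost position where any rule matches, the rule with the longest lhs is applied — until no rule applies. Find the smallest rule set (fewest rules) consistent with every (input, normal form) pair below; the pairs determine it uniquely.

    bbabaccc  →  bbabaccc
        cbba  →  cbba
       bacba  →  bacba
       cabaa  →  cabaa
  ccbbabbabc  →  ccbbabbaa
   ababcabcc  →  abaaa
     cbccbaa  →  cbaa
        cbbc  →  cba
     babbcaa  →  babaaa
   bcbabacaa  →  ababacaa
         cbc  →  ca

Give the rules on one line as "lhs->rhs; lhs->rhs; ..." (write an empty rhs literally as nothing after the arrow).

  | bbabaccc
  | cbba
  | bacba
  | cabaa

bc->a; bcc->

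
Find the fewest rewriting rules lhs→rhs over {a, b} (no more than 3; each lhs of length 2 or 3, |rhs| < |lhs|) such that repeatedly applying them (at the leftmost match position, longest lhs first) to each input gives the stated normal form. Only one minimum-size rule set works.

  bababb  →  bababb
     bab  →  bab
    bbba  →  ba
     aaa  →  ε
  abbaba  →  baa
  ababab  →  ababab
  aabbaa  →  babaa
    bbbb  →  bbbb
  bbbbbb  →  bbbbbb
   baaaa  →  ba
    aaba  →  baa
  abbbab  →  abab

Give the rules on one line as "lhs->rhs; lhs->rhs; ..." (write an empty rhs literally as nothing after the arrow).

aaa->; aab->ba; bba->a

  | bababb
  | bab
  | bbba => ba
  | aaa => ε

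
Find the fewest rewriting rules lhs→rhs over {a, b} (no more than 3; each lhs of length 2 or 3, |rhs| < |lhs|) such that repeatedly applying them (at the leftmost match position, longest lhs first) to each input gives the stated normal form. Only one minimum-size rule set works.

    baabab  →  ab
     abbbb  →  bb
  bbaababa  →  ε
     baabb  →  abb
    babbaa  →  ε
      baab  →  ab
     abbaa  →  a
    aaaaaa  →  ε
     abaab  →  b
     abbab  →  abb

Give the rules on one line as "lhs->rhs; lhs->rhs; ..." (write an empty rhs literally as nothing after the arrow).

  | baabab => abab => ab
  | abbbb => aabb => bb
  | bbaababa => bababa => baba => ba => ε
  | baabb => abb

aa->; ba->; bbb->ab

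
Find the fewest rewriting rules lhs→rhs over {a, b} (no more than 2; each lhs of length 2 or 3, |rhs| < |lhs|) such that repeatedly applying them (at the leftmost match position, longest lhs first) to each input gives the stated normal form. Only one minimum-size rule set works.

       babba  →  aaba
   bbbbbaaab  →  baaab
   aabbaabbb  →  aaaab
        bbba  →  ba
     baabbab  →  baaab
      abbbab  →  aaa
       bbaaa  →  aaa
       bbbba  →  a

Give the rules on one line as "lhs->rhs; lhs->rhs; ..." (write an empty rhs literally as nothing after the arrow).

bab->aa; bb->

  | babba => aaba
  | bbbbbaaab => bbbaaab => baaab
  | aabbaabbb => aaaabbb => aaaab
  | bbba => ba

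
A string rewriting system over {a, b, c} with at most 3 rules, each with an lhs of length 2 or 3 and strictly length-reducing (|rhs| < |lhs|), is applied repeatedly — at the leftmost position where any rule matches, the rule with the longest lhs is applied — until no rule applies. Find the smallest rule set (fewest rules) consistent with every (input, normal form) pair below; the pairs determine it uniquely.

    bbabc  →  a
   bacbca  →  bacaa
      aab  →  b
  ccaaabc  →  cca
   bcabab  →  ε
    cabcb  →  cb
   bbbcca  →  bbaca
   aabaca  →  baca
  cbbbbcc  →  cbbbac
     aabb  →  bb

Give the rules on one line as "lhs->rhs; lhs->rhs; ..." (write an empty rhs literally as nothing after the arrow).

ab->b; bab->; bc->a

  | bbabc => bc => a
  | bacbca => bacaa
  | aab => ab => b
  | ccaaabc => ccaabc => ccabc => ccbc => cca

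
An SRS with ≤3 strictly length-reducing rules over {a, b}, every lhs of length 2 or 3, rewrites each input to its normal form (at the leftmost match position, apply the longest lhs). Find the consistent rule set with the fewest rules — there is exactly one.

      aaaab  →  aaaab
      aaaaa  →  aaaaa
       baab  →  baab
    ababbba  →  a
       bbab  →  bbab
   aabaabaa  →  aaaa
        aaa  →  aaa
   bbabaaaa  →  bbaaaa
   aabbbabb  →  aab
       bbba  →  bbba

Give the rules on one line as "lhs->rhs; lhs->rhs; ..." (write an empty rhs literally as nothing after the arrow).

  | aaaab
  | aaaaa
  | baab
  | ababbba => abbba => abba => aba => a

aba->a; abb->ab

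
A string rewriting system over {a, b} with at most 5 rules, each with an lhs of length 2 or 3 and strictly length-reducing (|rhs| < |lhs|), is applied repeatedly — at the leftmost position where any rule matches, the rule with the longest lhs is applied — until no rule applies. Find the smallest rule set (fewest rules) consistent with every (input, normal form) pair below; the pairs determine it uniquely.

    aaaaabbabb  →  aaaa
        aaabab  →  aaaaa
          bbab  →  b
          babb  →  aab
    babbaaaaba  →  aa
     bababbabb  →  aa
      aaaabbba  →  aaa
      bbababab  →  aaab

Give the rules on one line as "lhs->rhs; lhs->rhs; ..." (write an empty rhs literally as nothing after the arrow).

abb->; ba->; baa->b; bab->aa

  | aaaaabbabb => aaaaabb => aaaa
  | aaabab => aaaaa
  | bbab => baa => b
  | babb => aab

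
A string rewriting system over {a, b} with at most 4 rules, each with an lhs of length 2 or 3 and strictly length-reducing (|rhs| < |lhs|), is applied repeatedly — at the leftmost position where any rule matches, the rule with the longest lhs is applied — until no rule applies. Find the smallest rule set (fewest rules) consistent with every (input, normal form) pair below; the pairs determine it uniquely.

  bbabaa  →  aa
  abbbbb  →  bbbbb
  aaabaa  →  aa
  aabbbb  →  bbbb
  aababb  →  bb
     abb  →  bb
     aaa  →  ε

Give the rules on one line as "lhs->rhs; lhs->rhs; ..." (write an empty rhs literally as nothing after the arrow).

aaa->; ab->b; ba->a

  | bbabaa => babaa => abaa => baa => aa
  | abbbbb => bbbbb
  | aaabaa => baa => aa
  | aabbbb => abbbb => bbbb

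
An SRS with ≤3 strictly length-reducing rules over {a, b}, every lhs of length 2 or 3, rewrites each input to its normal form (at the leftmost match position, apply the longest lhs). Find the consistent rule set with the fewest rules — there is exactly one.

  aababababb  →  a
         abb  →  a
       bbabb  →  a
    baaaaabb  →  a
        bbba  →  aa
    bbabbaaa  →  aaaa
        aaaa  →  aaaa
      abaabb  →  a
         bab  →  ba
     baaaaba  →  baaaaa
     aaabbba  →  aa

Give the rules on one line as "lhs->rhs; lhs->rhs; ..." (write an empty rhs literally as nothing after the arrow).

  | aababababb => aaabababb => aaaababb => aaaaabb => aaaabb => aaabb => aabb => abb => bb => a
  | abb => bb => a
  | bbabb => aabb => abb => bb => a
  | baaaaabb => baaaabb => baaabb => baabb => babb => bbb => ab => a

ab->a; abb->bb; bb->a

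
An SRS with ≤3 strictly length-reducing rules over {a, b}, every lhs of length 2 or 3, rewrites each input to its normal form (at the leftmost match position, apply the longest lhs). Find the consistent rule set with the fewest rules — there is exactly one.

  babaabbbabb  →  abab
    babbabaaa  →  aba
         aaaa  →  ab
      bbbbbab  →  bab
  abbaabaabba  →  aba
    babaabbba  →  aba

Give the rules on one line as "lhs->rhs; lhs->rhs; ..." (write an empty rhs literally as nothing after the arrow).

aa->b; baa->ab; bb->b

  | babaabbbabb => baabbbbabb => abbbbbabb => abbbbabb => abbbabb => abbabb => ababb => abab
  | babbabaaa => bababaaa => babaaba => baabba => abbba => abba => aba
  | aaaa => baa => ab
  | bbbbbab => bbbbab => bbbab => bbab => bab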